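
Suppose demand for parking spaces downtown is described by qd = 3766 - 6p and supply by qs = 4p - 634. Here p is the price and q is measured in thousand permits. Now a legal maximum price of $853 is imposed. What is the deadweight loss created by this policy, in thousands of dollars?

Setting quantity demanded equal to quantity supplied, 3766 - 6p = 4p - 634, gives p* = 440 and q* = 1126.
Since 853 is above p* = 440, the ceiling does not bind and the free-market outcome prevails.
Since the control does not bind, no trades are prevented and deadweight loss is zero.

0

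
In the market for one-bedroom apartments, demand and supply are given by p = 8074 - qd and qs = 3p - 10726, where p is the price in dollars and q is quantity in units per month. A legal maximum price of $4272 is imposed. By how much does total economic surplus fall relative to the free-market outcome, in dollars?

Rearranging demand gives qd = 8074 - p. Setting quantity demanded equal to quantity supplied, 8074 - p = 3p - 10726, gives p* = 4700 and q* = 3374.
Because the ceiling (4272) lies below the market-clearing price, it is binding.
At p = 4272: qd = 8074 - 4272 = 3802 and qs = 3·4272 - 10726 = 2090.
Quantity traded falls to 2090. At q = 2090 the demand price is 8074 - 2090 = 5984 and the supply price is (10726 + 2090)/3 = 4272.
Deadweight loss = ½ · (5984 - 4272) · (3374 - 2090) = ½ · 1712 · 1284 = 1099104.

1099104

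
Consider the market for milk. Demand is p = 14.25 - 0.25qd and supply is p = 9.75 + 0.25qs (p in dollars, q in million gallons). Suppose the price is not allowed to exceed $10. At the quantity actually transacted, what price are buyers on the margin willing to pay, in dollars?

14

Rearranging demand gives qd = 57 - 4p; rearranging supply gives qs = 4p - 39. Equilibrium: 57 - 4p = 4p - 39, so 96 = 8p and p* = 12, q* = 9.
The ceiling of 10 is below the equilibrium price 12, so it binds.
At p = 10: qd = 57 - 4·10 = 17 and qs = 4·10 - 39 = 1.
Only 1 units reach the market. On the demand curve, the marginal buyer's willingness to pay at q = 1 is (57 - 1)/4 = 14.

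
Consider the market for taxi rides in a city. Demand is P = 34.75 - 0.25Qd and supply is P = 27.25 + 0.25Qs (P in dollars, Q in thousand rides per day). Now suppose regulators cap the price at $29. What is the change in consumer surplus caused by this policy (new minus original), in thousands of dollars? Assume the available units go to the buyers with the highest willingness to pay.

6

Rearranging demand gives Qd = 139 - 4P; rearranging supply gives Qs = 4P - 109. Without the control the market clears where 139 - 4P = 4P - 109, i.e. P* = 31 and Q* = 15.
The ceiling of 29 is below the equilibrium price 31, so it binds.
At P = 29: Qd = 139 - 4·29 = 23 and Qs = 4·29 - 109 = 7.
Consumer surplus without the control is ½ · (34.75 - 31) · 15 = 28.125.
With the ceiling, 7 units are sold at 29 (assume they go to the highest-value buyers). The demand price at Q = 7 is 33, so CS = ½ · [(34.75 - 29) + (33 - 29)] · 7 = 34.125.
Change in consumer surplus = 34.125 - 28.125 = 6.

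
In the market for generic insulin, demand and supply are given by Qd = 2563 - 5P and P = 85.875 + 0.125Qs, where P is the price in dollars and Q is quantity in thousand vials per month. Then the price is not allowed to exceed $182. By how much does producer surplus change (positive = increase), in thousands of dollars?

Rearranging supply gives Qs = 8P - 687. In a free market, 2563 - 5P = 8P - 687 gives the equilibrium P* = 250, Q* = 1313.
The ceiling of 182 is below the equilibrium price 250, so it binds.
At P = 182: Qd = 2563 - 5·182 = 1653 and Qs = 8·182 - 687 = 769.
Producer surplus without the control is ½ · (250 - 85.875) · 1313 = 107748.0625.
With the ceiling, producers sell 769 units at 182, so PS = ½ · (182 - 85.875) · 769 = 36960.0625.
Change in producer surplus = 36960.0625 - 107748.0625 = -70788.

-70788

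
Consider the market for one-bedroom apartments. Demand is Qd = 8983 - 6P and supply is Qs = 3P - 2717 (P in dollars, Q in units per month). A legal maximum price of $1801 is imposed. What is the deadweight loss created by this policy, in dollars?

0

Setting quantity demanded equal to quantity supplied, 8983 - 6P = 3P - 2717, gives P* = 1300 and Q* = 1183.
The ceiling of 1801 is above the equilibrium price 1300, so it is not binding; the market clears at P* = 1300, Q* = 1183.
Since the control does not bind, no trades are prevented and deadweight loss is zero.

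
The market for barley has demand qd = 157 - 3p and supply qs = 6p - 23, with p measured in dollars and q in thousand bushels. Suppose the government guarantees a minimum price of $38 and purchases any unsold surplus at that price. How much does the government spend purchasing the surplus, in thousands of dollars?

6156

Equilibrium: 157 - 3p = 6p - 23, so 180 = 9p and p* = 20, q* = 97.
Since 38 > 20, the floor is binding.
At p = 38: qd = 157 - 3·38 = 43 and qs = 6·38 - 23 = 205.
Surplus = qs - qd = 162.
Government expenditure = surplus × support price = 162 × 38 = 6156.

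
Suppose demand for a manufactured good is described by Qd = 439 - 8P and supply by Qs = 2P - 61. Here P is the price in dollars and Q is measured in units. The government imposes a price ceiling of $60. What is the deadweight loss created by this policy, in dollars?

0

In a free market, 439 - 8P = 2P - 61 gives the equilibrium P* = 50, Q* = 39.
The ceiling of 60 is above the equilibrium price 50, so it is not binding; the market clears at P* = 50, Q* = 39.
Since the control does not bind, no trades are prevented and deadweight loss is zero.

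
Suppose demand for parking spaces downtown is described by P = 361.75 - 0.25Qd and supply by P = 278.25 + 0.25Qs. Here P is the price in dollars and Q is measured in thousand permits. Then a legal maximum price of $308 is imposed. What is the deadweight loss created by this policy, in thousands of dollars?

Rearranging demand gives Qd = 1447 - 4P; rearranging supply gives Qs = 4P - 1113. In a free market, 1447 - 4P = 4P - 1113 gives the equilibrium P* = 320, Q* = 167.
Because the ceiling (308) lies below the market-clearing price, it is binding.
At P = 308: Qd = 1447 - 4·308 = 215 and Qs = 4·308 - 1113 = 119.
Quantity traded falls to 119. At Q = 119 the demand price is (1447 - 119)/4 = 332 and the supply price is (1113 + 119)/4 = 308.
Deadweight loss = ½ · (332 - 308) · (167 - 119) = ½ · 24 · 48 = 576.

576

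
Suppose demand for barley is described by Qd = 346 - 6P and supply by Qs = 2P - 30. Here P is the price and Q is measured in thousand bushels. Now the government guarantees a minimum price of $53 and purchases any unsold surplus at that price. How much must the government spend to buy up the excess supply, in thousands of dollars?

2544

Equilibrium: 346 - 6P = 2P - 30, so 376 = 8P and P* = 47, Q* = 64.
The floor of 53 is above the equilibrium price 47, so it binds.
At P = 53: Qd = 346 - 6·53 = 28 and Qs = 2·53 - 30 = 76.
Surplus = Qs - Qd = 48.
Government expenditure = surplus × support price = 48 × 53 = 2544.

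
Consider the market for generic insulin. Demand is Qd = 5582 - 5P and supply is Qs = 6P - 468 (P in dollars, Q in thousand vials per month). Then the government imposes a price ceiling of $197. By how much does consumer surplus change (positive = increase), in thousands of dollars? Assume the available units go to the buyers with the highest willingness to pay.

Equilibrium: 5582 - 5P = 6P - 468, so 6050 = 11P and P* = 550, Q* = 2832.
The ceiling of 197 is below the equilibrium price 550, so it binds.
At P = 197: Qd = 5582 - 5·197 = 4597 and Qs = 6·197 - 468 = 714.
Consumer surplus without the control is ½ · (1116.4 - 550) · 2832 = 802022.4.
With the ceiling, 714 units are sold at 197 (assume they go to the highest-value buyers). The demand price at Q = 714 is 973.6, so CS = ½ · [(1116.4 - 197) + (973.6 - 197)] · 714 = 605472.
Change in consumer surplus = 605472 - 802022.4 = -196550.4.

-196550.4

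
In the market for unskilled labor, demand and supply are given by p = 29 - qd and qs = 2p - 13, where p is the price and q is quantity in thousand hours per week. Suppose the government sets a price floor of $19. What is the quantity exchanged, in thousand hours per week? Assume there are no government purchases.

Rearranging demand gives qd = 29 - p. Without the control the market clears where 29 - p = 2p - 13, i.e. p* = 14 and q* = 15.
Since 19 > 14, the floor is binding.
At p = 19: qd = 29 - 19 = 10 and qs = 2·19 - 13 = 25.
The quantity actually transacted is the short side, demand: 10.

10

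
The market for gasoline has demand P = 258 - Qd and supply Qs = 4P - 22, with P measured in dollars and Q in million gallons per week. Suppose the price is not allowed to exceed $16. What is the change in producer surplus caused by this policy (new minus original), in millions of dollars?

Rearranging demand gives Qd = 258 - P. Setting quantity demanded equal to quantity supplied, 258 - P = 4P - 22, gives P* = 56 and Q* = 202.
Because the ceiling (16) lies below the market-clearing price, it is binding.
At P = 16: Qd = 258 - 16 = 242 and Qs = 4·16 - 22 = 42.
Producer surplus without the control is ½ · (56 - 5.5) · 202 = 5100.5.
With the ceiling, producers sell 42 units at 16, so PS = ½ · (16 - 5.5) · 42 = 220.5.
Change in producer surplus = 220.5 - 5100.5 = -4880.

-4880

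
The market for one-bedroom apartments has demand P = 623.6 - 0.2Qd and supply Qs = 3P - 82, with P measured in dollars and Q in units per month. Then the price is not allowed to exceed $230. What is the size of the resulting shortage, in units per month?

1360

Rearranging demand gives Qd = 3118 - 5P. Equilibrium: 3118 - 5P = 3P - 82, so 3200 = 8P and P* = 400, Q* = 1118.
Since 230 < 400, the ceiling is binding.
At P = 230: Qd = 3118 - 5·230 = 1968 and Qs = 3·230 - 82 = 608.
Shortage = Qd - Qs = 1968 - 608 = 1360.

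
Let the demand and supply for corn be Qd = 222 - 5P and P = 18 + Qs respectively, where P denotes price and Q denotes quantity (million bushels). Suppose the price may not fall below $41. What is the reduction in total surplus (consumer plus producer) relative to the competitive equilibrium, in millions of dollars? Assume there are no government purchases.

15

Rearranging supply gives Qs = P - 18. In a free market, 222 - 5P = P - 18 gives the equilibrium P* = 40, Q* = 22.
Because the floor (41) lies above the market-clearing price, it is binding.
At P = 41: Qd = 222 - 5·41 = 17 and Qs = 41 - 18 = 23.
Quantity traded falls to 17. At Q = 17 the demand price is (222 - 17)/5 = 41 and the supply price is 18 + 17 = 35.
Deadweight loss = ½ · (41 - 35) · (22 - 17) = ½ · 6 · 5 = 15.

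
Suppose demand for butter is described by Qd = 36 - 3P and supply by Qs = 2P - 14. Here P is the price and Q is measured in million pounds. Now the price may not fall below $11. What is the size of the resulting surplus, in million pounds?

5

In a free market, 36 - 3P = 2P - 14 gives the equilibrium P* = 10, Q* = 6.
The floor of 11 is above the equilibrium price 10, so it binds.
At P = 11: Qd = 36 - 3·11 = 3 and Qs = 2·11 - 14 = 8.
Surplus = Qs - Qd = 8 - 3 = 5.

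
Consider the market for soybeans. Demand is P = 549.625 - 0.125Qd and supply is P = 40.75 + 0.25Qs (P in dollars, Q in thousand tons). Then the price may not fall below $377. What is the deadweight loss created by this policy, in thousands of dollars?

Rearranging demand gives Qd = 4397 - 8P; rearranging supply gives Qs = 4P - 163. Without the control the market clears where 4397 - 8P = 4P - 163, i.e. P* = 380 and Q* = 1357.
The floor of 377 is below the equilibrium price 380, so it is not binding; the market clears at P* = 380, Q* = 1357.
Since the control does not bind, no trades are prevented and deadweight loss is zero.

0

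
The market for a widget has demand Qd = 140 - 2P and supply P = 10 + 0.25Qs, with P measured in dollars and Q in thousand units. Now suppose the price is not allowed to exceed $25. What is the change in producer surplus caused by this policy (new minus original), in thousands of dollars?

Rearranging supply gives Qs = 4P - 40. Equilibrium: 140 - 2P = 4P - 40, so 180 = 6P and P* = 30, Q* = 80.
Since 25 < 30, the ceiling is binding.
At P = 25: Qd = 140 - 2·25 = 90 and Qs = 4·25 - 40 = 60.
Producer surplus without the control is ½ · (30 - 10) · 80 = 800.
With the ceiling, producers sell 60 units at 25, so PS = ½ · (25 - 10) · 60 = 450.
Change in producer surplus = 450 - 800 = -350.

-350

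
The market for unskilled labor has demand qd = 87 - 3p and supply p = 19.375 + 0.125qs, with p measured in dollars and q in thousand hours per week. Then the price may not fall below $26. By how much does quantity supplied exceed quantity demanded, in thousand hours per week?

44

Rearranging supply gives qs = 8p - 155. In a free market, 87 - 3p = 8p - 155 gives the equilibrium p* = 22, q* = 21.
Because the floor (26) lies above the market-clearing price, it is binding.
At p = 26: qd = 87 - 3·26 = 9 and qs = 8·26 - 155 = 53.
Surplus = qs - qd = 53 - 9 = 44.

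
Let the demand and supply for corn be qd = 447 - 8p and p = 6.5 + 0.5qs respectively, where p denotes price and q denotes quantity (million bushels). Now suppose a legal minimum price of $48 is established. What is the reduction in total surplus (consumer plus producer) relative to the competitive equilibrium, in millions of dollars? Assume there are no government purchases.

80

Rearranging supply gives qs = 2p - 13. Setting quantity demanded equal to quantity supplied, 447 - 8p = 2p - 13, gives p* = 46 and q* = 79.
Since 48 > 46, the floor is binding.
At p = 48: qd = 447 - 8·48 = 63 and qs = 2·48 - 13 = 83.
Quantity traded falls to 63. At q = 63 the demand price is (447 - 63)/8 = 48 and the supply price is (13 + 63)/2 = 38.
Deadweight loss = ½ · (48 - 38) · (79 - 63) = ½ · 10 · 16 = 80.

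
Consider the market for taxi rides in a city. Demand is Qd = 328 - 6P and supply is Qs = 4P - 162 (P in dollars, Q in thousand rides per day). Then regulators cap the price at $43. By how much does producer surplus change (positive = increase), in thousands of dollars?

-132

Equilibrium: 328 - 6P = 4P - 162, so 490 = 10P and P* = 49, Q* = 34.
The ceiling of 43 is below the equilibrium price 49, so it binds.
At P = 43: Qd = 328 - 6·43 = 70 and Qs = 4·43 - 162 = 10.
Producer surplus without the control is ½ · (49 - 40.5) · 34 = 144.5.
With the ceiling, producers sell 10 units at 43, so PS = ½ · (43 - 40.5) · 10 = 12.5.
Change in producer surplus = 12.5 - 144.5 = -132.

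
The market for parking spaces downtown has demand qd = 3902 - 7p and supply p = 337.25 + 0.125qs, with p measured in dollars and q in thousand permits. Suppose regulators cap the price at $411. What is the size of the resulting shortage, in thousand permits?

Rearranging supply gives qs = 8p - 2698. In a free market, 3902 - 7p = 8p - 2698 gives the equilibrium p* = 440, q* = 822.
The ceiling of 411 is below the equilibrium price 440, so it binds.
At p = 411: qd = 3902 - 7·411 = 1025 and qs = 8·411 - 2698 = 590.
Shortage = qd - qs = 1025 - 590 = 435.

435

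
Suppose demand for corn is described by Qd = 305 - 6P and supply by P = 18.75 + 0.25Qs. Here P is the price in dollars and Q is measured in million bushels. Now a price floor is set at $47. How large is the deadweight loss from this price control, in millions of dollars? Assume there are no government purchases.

607.5

Rearranging supply gives Qs = 4P - 75. Equilibrium: 305 - 6P = 4P - 75, so 380 = 10P and P* = 38, Q* = 77.
Since 47 > 38, the floor is binding.
At P = 47: Qd = 305 - 6·47 = 23 and Qs = 4·47 - 75 = 113.
Quantity traded falls to 23. At Q = 23 the demand price is (305 - 23)/6 = 47 and the supply price is (75 + 23)/4 = 24.5.
Deadweight loss = ½ · (47 - 24.5) · (77 - 23) = ½ · 22.5 · 54 = 607.5.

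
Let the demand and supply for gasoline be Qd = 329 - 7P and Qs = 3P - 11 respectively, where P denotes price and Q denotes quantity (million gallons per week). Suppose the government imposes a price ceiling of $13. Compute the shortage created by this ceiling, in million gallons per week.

210

Setting quantity demanded equal to quantity supplied, 329 - 7P = 3P - 11, gives P* = 34 and Q* = 91.
Because the ceiling (13) lies below the market-clearing price, it is binding.
At P = 13: Qd = 329 - 7·13 = 238 and Qs = 3·13 - 11 = 28.
Shortage = Qd - Qs = 238 - 28 = 210.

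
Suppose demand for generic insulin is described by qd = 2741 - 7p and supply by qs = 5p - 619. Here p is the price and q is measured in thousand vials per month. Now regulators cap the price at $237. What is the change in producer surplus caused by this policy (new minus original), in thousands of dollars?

-28960.5

Without the control the market clears where 2741 - 7p = 5p - 619, i.e. p* = 280 and q* = 781.
Since 237 < 280, the ceiling is binding.
At p = 237: qd = 2741 - 7·237 = 1082 and qs = 5·237 - 619 = 566.
Producer surplus without the control is ½ · (280 - 123.8) · 781 = 60996.1.
With the ceiling, producers sell 566 units at 237, so PS = ½ · (237 - 123.8) · 566 = 32035.6.
Change in producer surplus = 32035.6 - 60996.1 = -28960.5.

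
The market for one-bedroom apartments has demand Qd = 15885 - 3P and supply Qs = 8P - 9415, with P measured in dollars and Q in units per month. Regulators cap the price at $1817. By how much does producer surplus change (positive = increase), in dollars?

Equilibrium: 15885 - 3P = 8P - 9415, so 25300 = 11P and P* = 2300, Q* = 8985.
Because the ceiling (1817) lies below the market-clearing price, it is binding.
At P = 1817: Qd = 15885 - 3·1817 = 10434 and Qs = 8·1817 - 9415 = 5121.
Producer surplus without the control is ½ · (2300 - 1176.875) · 8985 = 5045639.0625.
With the ceiling, producers sell 5121 units at 1817, so PS = ½ · (1817 - 1176.875) · 5121 = 1639040.0625.
Change in producer surplus = 1639040.0625 - 5045639.0625 = -3406599.

-3406599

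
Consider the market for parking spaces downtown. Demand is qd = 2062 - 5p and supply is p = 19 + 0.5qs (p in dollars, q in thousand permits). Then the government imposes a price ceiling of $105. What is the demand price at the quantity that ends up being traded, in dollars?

378

Rearranging supply gives qs = 2p - 38. Without the control the market clears where 2062 - 5p = 2p - 38, i.e. p* = 300 and q* = 562.
The ceiling of 105 is below the equilibrium price 300, so it binds.
At p = 105: qd = 2062 - 5·105 = 1537 and qs = 2·105 - 38 = 172.
Only 172 units reach the market. On the demand curve, the marginal buyer's willingness to pay at q = 172 is (2062 - 172)/5 = 378.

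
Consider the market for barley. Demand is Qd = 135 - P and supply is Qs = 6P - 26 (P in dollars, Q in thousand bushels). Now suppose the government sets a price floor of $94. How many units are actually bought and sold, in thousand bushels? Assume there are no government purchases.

41

Equilibrium: 135 - P = 6P - 26, so 161 = 7P and P* = 23, Q* = 112.
Since 94 > 23, the floor is binding.
At P = 94: Qd = 135 - 94 = 41 and Qs = 6·94 - 26 = 538.
The quantity actually transacted is the short side, demand: 41.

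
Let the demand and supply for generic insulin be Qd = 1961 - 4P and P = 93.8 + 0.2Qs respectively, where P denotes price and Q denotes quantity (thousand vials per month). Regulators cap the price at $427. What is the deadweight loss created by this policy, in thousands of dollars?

Rearranging supply gives Qs = 5P - 469. In a free market, 1961 - 4P = 5P - 469 gives the equilibrium P* = 270, Q* = 881.
The ceiling of 427 is above the equilibrium price 270, so it is not binding; the market clears at P* = 270, Q* = 881.
Since the control does not bind, no trades are prevented and deadweight loss is zero.

0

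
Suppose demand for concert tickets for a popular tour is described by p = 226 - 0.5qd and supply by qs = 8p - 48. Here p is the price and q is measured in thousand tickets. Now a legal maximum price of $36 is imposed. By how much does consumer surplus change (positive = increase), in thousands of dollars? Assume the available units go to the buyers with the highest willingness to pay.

224

Rearranging demand gives qd = 452 - 2p. In a free market, 452 - 2p = 8p - 48 gives the equilibrium p* = 50, q* = 352.
Because the ceiling (36) lies below the market-clearing price, it is binding.
At p = 36: qd = 452 - 2·36 = 380 and qs = 8·36 - 48 = 240.
Consumer surplus without the control is ½ · (226 - 50) · 352 = 30976.
With the ceiling, 240 units are sold at 36 (assume they go to the highest-value buyers). The demand price at q = 240 is 106, so CS = ½ · [(226 - 36) + (106 - 36)] · 240 = 31200.
Change in consumer surplus = 31200 - 30976 = 224.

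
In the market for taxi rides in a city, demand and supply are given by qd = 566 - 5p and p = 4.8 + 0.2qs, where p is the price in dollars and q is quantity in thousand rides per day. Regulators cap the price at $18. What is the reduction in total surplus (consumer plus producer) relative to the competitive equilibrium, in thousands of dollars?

8405

Rearranging supply gives qs = 5p - 24. Equilibrium: 566 - 5p = 5p - 24, so 590 = 10p and p* = 59, q* = 271.
Because the ceiling (18) lies below the market-clearing price, it is binding.
At p = 18: qd = 566 - 5·18 = 476 and qs = 5·18 - 24 = 66.
Quantity traded falls to 66. At q = 66 the demand price is (566 - 66)/5 = 100 and the supply price is (24 + 66)/5 = 18.
Deadweight loss = ½ · (100 - 18) · (271 - 66) = ½ · 82 · 205 = 8405.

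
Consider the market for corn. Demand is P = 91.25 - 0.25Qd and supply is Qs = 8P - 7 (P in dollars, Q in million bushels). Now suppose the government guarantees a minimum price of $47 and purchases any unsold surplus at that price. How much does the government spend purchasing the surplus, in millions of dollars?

Rearranging demand gives Qd = 365 - 4P. In a free market, 365 - 4P = 8P - 7 gives the equilibrium P* = 31, Q* = 241.
Since 47 > 31, the floor is binding.
At P = 47: Qd = 365 - 4·47 = 177 and Qs = 8·47 - 7 = 369.
Surplus = Qs - Qd = 192.
Government expenditure = surplus × support price = 192 × 47 = 9024.

9024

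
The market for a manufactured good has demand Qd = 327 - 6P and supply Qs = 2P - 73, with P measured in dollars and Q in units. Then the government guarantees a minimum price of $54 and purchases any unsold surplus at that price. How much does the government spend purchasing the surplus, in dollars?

1728

Setting quantity demanded equal to quantity supplied, 327 - 6P = 2P - 73, gives P* = 50 and Q* = 27.
The floor of 54 is above the equilibrium price 50, so it binds.
At P = 54: Qd = 327 - 6·54 = 3 and Qs = 2·54 - 73 = 35.
Surplus = Qs - Qd = 32.
Government expenditure = surplus × support price = 32 × 54 = 1728.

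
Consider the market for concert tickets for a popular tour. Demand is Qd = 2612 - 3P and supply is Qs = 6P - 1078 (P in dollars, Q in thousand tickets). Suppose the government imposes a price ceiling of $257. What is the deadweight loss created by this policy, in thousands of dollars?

Equilibrium: 2612 - 3P = 6P - 1078, so 3690 = 9P and P* = 410, Q* = 1382.
Because the ceiling (257) lies below the market-clearing price, it is binding.
At P = 257: Qd = 2612 - 3·257 = 1841 and Qs = 6·257 - 1078 = 464.
Quantity traded falls to 464. At Q = 464 the demand price is (2612 - 464)/3 = 716 and the supply price is (1078 + 464)/6 = 257.
Deadweight loss = ½ · (716 - 257) · (1382 - 464) = ½ · 459 · 918 = 210681.

210681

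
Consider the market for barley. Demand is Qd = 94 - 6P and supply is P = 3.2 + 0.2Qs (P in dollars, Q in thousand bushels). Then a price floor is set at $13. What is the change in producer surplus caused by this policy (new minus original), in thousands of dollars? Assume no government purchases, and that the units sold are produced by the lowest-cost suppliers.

Rearranging supply gives Qs = 5P - 16. Without the control the market clears where 94 - 6P = 5P - 16, i.e. P* = 10 and Q* = 34.
Because the floor (13) lies above the market-clearing price, it is binding.
At P = 13: Qd = 94 - 6·13 = 16 and Qs = 5·13 - 16 = 49.
Producer surplus without the control is ½ · (10 - 3.2) · 34 = 115.6.
With the floor, 16 units are sold at 13. The supply price at Q = 16 is 6.4, so PS = ½ · [(13 - 3.2) + (13 - 6.4)] · 16 = 131.2.
Change in producer surplus = 131.2 - 115.6 = 15.6.

15.6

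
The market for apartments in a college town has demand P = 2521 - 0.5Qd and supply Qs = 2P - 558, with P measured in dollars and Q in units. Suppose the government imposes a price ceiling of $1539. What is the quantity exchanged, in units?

Rearranging demand gives Qd = 5042 - 2P. Setting quantity demanded equal to quantity supplied, 5042 - 2P = 2P - 558, gives P* = 1400 and Q* = 2242.
Since 1539 is above P* = 1400, the ceiling does not bind and the free-market outcome prevails.

2242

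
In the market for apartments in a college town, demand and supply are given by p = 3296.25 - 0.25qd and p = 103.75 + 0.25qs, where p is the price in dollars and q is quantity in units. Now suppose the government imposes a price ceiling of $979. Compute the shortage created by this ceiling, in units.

Rearranging demand gives qd = 13185 - 4p; rearranging supply gives qs = 4p - 415. Equilibrium: 13185 - 4p = 4p - 415, so 13600 = 8p and p* = 1700, q* = 6385.
Since 979 < 1700, the ceiling is binding.
At p = 979: qd = 13185 - 4·979 = 9269 and qs = 4·979 - 415 = 3501.
Shortage = qd - qs = 9269 - 3501 = 5768.

5768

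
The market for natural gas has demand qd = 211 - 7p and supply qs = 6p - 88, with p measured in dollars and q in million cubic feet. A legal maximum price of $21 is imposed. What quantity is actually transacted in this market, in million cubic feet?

In a free market, 211 - 7p = 6p - 88 gives the equilibrium p* = 23, q* = 50.
Because the ceiling (21) lies below the market-clearing price, it is binding.
At p = 21: qd = 211 - 7·21 = 64 and qs = 6·21 - 88 = 38.
The quantity actually transacted is the short side, supply: 38.

38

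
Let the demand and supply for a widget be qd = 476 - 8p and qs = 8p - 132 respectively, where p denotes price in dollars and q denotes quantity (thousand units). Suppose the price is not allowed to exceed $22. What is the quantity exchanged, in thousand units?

Setting quantity demanded equal to quantity supplied, 476 - 8p = 8p - 132, gives p* = 38 and q* = 172.
The ceiling of 22 is below the equilibrium price 38, so it binds.
At p = 22: qd = 476 - 8·22 = 300 and qs = 8·22 - 132 = 44.
The quantity actually transacted is the short side, supply: 44.

44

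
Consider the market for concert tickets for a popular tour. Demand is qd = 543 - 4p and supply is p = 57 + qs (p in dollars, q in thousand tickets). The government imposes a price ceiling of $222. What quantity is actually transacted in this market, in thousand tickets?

Rearranging supply gives qs = p - 57. Equilibrium: 543 - 4p = p - 57, so 600 = 5p and p* = 120, q* = 63.
Since 222 is above p* = 120, the ceiling does not bind and the free-market outcome prevails.

63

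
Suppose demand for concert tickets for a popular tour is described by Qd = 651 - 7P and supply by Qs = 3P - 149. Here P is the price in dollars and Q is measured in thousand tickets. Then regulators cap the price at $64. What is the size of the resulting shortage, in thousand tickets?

Equilibrium: 651 - 7P = 3P - 149, so 800 = 10P and P* = 80, Q* = 91.
The ceiling of 64 is below the equilibrium price 80, so it binds.
At P = 64: Qd = 651 - 7·64 = 203 and Qs = 3·64 - 149 = 43.
Shortage = Qd - Qs = 203 - 43 = 160.

160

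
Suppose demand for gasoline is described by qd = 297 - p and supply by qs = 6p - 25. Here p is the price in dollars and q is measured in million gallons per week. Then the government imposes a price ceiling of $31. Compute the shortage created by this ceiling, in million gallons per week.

Without the control the market clears where 297 - p = 6p - 25, i.e. p* = 46 and q* = 251.
Since 31 < 46, the ceiling is binding.
At p = 31: qd = 297 - 31 = 266 and qs = 6·31 - 25 = 161.
Shortage = qd - qs = 266 - 161 = 105.

105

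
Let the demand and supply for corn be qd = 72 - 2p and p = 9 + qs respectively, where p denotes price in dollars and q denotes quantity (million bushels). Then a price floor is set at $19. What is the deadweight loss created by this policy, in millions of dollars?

0

Rearranging supply gives qs = p - 9. Without the control the market clears where 72 - 2p = p - 9, i.e. p* = 27 and q* = 18.
Since 19 is below p* = 27, the floor does not bind and the free-market outcome prevails.
Since the control does not bind, no trades are prevented and deadweight loss is zero.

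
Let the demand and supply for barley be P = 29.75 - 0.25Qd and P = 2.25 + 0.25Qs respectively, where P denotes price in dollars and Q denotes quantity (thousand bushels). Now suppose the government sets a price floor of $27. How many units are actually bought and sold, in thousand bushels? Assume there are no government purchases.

11

Rearranging demand gives Qd = 119 - 4P; rearranging supply gives Qs = 4P - 9. In a free market, 119 - 4P = 4P - 9 gives the equilibrium P* = 16, Q* = 55.
Since 27 > 16, the floor is binding.
At P = 27: Qd = 119 - 4·27 = 11 and Qs = 4·27 - 9 = 99.
The quantity actually transacted is the short side, demand: 11.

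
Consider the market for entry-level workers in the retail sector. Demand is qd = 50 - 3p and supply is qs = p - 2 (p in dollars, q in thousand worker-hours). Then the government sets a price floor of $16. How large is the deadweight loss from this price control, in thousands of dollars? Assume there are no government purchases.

Setting quantity demanded equal to quantity supplied, 50 - 3p = p - 2, gives p* = 13 and q* = 11.
Since 16 > 13, the floor is binding.
At p = 16: qd = 50 - 3·16 = 2 and qs = 16 - 2 = 14.
Quantity traded falls to 2. At q = 2 the demand price is (50 - 2)/3 = 16 and the supply price is 2 + 2 = 4.
Deadweight loss = ½ · (16 - 4) · (11 - 2) = ½ · 12 · 9 = 54.

54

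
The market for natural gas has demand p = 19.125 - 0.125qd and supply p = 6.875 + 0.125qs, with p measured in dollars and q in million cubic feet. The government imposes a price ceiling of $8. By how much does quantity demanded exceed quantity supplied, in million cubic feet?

Rearranging demand gives qd = 153 - 8p; rearranging supply gives qs = 8p - 55. Setting quantity demanded equal to quantity supplied, 153 - 8p = 8p - 55, gives p* = 13 and q* = 49.
Since 8 < 13, the ceiling is binding.
At p = 8: qd = 153 - 8·8 = 89 and qs = 8·8 - 55 = 9.
Shortage = qd - qs = 89 - 9 = 80.

80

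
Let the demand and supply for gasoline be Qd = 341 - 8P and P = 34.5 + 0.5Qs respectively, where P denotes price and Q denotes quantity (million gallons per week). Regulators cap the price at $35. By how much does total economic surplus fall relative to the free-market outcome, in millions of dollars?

Rearranging supply gives Qs = 2P - 69. In a free market, 341 - 8P = 2P - 69 gives the equilibrium P* = 41, Q* = 13.
The ceiling of 35 is below the equilibrium price 41, so it binds.
At P = 35: Qd = 341 - 8·35 = 61 and Qs = 2·35 - 69 = 1.
Quantity traded falls to 1. At Q = 1 the demand price is (341 - 1)/8 = 42.5 and the supply price is (69 + 1)/2 = 35.
Deadweight loss = ½ · (42.5 - 35) · (13 - 1) = ½ · 7.5 · 12 = 45.

45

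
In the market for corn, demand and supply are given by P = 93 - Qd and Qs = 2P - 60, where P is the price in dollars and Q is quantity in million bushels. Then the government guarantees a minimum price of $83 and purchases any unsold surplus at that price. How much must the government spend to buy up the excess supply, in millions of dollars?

7968

Rearranging demand gives Qd = 93 - P. Setting quantity demanded equal to quantity supplied, 93 - P = 2P - 60, gives P* = 51 and Q* = 42.
Because the floor (83) lies above the market-clearing price, it is binding.
At P = 83: Qd = 93 - 83 = 10 and Qs = 2·83 - 60 = 106.
Surplus = Qs - Qd = 96.
Government expenditure = surplus × support price = 96 × 83 = 7968.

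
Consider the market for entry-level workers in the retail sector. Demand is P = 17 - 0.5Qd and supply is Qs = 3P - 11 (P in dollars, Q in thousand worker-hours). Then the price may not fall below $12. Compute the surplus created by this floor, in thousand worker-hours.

Rearranging demand gives Qd = 34 - 2P. In a free market, 34 - 2P = 3P - 11 gives the equilibrium P* = 9, Q* = 16.
Since 12 > 9, the floor is binding.
At P = 12: Qd = 34 - 2·12 = 10 and Qs = 3·12 - 11 = 25.
Surplus = Qs - Qd = 25 - 10 = 15.

15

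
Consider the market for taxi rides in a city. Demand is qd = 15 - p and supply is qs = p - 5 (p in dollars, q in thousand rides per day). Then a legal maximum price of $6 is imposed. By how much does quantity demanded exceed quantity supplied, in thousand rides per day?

Without the control the market clears where 15 - p = p - 5, i.e. p* = 10 and q* = 5.
The ceiling of 6 is below the equilibrium price 10, so it binds.
At p = 6: qd = 15 - 6 = 9 and qs = 6 - 5 = 1.
Shortage = qd - qs = 9 - 1 = 8.

8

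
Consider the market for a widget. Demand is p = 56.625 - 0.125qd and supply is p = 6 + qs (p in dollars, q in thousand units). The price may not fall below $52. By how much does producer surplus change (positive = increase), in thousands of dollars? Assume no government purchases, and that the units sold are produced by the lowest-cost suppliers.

5

Rearranging demand gives qd = 453 - 8p; rearranging supply gives qs = p - 6. Equilibrium: 453 - 8p = p - 6, so 459 = 9p and p* = 51, q* = 45.
Since 52 > 51, the floor is binding.
At p = 52: qd = 453 - 8·52 = 37 and qs = 52 - 6 = 46.
Producer surplus without the control is ½ · (51 - 6) · 45 = 1012.5.
With the floor, 37 units are sold at 52. The supply price at q = 37 is 43, so PS = ½ · [(52 - 6) + (52 - 43)] · 37 = 1017.5.
Change in producer surplus = 1017.5 - 1012.5 = 5.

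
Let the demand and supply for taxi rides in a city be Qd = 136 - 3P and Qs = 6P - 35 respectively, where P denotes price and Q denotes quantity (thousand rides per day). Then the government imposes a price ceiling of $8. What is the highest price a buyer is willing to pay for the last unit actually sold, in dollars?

41

Without the control the market clears where 136 - 3P = 6P - 35, i.e. P* = 19 and Q* = 79.
The ceiling of 8 is below the equilibrium price 19, so it binds.
At P = 8: Qd = 136 - 3·8 = 112 and Qs = 6·8 - 35 = 13.
Only 13 units reach the market. On the demand curve, the marginal buyer's willingness to pay at Q = 13 is (136 - 13)/3 = 41.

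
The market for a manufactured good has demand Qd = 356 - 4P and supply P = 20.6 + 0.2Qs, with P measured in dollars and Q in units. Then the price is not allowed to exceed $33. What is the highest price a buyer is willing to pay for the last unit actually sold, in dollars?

73.5

Rearranging supply gives Qs = 5P - 103. Setting quantity demanded equal to quantity supplied, 356 - 4P = 5P - 103, gives P* = 51 and Q* = 152.
Because the ceiling (33) lies below the market-clearing price, it is binding.
At P = 33: Qd = 356 - 4·33 = 224 and Qs = 5·33 - 103 = 62.
Only 62 units reach the market. On the demand curve, the marginal buyer's willingness to pay at Q = 62 is (356 - 62)/4 = 73.5.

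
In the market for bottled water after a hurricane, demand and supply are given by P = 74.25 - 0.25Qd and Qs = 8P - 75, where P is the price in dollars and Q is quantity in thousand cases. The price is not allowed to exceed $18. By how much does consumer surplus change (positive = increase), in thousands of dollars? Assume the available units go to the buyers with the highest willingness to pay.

Rearranging demand gives Qd = 297 - 4P. Without the control the market clears where 297 - 4P = 8P - 75, i.e. P* = 31 and Q* = 173.
Since 18 < 31, the ceiling is binding.
At P = 18: Qd = 297 - 4·18 = 225 and Qs = 8·18 - 75 = 69.
Consumer surplus without the control is ½ · (74.25 - 31) · 173 = 3741.125.
With the ceiling, 69 units are sold at 18 (assume they go to the highest-value buyers). The demand price at Q = 69 is 57, so CS = ½ · [(74.25 - 18) + (57 - 18)] · 69 = 3286.125.
Change in consumer surplus = 3286.125 - 3741.125 = -455.

-455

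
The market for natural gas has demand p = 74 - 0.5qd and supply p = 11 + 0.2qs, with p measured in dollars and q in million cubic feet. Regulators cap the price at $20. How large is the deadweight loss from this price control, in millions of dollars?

708.75

Rearranging demand gives qd = 148 - 2p; rearranging supply gives qs = 5p - 55. Setting quantity demanded equal to quantity supplied, 148 - 2p = 5p - 55, gives p* = 29 and q* = 90.
Because the ceiling (20) lies below the market-clearing price, it is binding.
At p = 20: qd = 148 - 2·20 = 108 and qs = 5·20 - 55 = 45.
Quantity traded falls to 45. At q = 45 the demand price is (148 - 45)/2 = 51.5 and the supply price is (55 + 45)/5 = 20.
Deadweight loss = ½ · (51.5 - 20) · (90 - 45) = ½ · 31.5 · 45 = 708.75.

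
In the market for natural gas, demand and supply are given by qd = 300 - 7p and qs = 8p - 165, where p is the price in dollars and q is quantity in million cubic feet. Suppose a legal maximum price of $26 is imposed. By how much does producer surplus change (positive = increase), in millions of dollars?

-315

Setting quantity demanded equal to quantity supplied, 300 - 7p = 8p - 165, gives p* = 31 and q* = 83.
Since 26 < 31, the ceiling is binding.
At p = 26: qd = 300 - 7·26 = 118 and qs = 8·26 - 165 = 43.
Producer surplus without the control is ½ · (31 - 20.625) · 83 = 430.5625.
With the ceiling, producers sell 43 units at 26, so PS = ½ · (26 - 20.625) · 43 = 115.5625.
Change in producer surplus = 115.5625 - 430.5625 = -315.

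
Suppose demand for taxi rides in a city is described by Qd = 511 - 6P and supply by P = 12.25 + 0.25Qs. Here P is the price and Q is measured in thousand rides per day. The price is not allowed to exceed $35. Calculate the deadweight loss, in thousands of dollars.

Rearranging supply gives Qs = 4P - 49. Without the control the market clears where 511 - 6P = 4P - 49, i.e. P* = 56 and Q* = 175.
Since 35 < 56, the ceiling is binding.
At P = 35: Qd = 511 - 6·35 = 301 and Qs = 4·35 - 49 = 91.
Quantity traded falls to 91. At Q = 91 the demand price is (511 - 91)/6 = 70 and the supply price is (49 + 91)/4 = 35.
Deadweight loss = ½ · (70 - 35) · (175 - 91) = ½ · 35 · 84 = 1470.

1470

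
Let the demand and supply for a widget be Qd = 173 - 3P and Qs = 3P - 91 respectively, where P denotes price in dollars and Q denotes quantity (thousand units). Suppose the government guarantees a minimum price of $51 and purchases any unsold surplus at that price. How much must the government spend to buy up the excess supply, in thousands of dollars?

2142

Equilibrium: 173 - 3P = 3P - 91, so 264 = 6P and P* = 44, Q* = 41.
The floor of 51 is above the equilibrium price 44, so it binds.
At P = 51: Qd = 173 - 3·51 = 20 and Qs = 3·51 - 91 = 62.
Surplus = Qs - Qd = 42.
Government expenditure = surplus × support price = 42 × 51 = 2142.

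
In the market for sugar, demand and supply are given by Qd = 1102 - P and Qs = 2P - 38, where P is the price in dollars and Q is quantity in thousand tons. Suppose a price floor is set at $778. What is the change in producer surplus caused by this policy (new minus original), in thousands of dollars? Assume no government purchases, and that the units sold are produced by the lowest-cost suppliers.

In a free market, 1102 - P = 2P - 38 gives the equilibrium P* = 380, Q* = 722.
The floor of 778 is above the equilibrium price 380, so it binds.
At P = 778: Qd = 1102 - 778 = 324 and Qs = 2·778 - 38 = 1518.
Producer surplus without the control is ½ · (380 - 19) · 722 = 130321.
With the floor, 324 units are sold at 778. The supply price at Q = 324 is 181, so PS = ½ · [(778 - 19) + (778 - 181)] · 324 = 219672.
Change in producer surplus = 219672 - 130321 = 89351.

89351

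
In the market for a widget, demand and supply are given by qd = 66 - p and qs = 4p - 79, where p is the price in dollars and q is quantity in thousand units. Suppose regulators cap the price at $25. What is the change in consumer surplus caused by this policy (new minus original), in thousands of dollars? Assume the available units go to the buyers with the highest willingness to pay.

Without the control the market clears where 66 - p = 4p - 79, i.e. p* = 29 and q* = 37.
Because the ceiling (25) lies below the market-clearing price, it is binding.
At p = 25: qd = 66 - 25 = 41 and qs = 4·25 - 79 = 21.
Consumer surplus without the control is ½ · (66 - 29) · 37 = 684.5.
With the ceiling, 21 units are sold at 25 (assume they go to the highest-value buyers). The demand price at q = 21 is 45, so CS = ½ · [(66 - 25) + (45 - 25)] · 21 = 640.5.
Change in consumer surplus = 640.5 - 684.5 = -44.

-44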